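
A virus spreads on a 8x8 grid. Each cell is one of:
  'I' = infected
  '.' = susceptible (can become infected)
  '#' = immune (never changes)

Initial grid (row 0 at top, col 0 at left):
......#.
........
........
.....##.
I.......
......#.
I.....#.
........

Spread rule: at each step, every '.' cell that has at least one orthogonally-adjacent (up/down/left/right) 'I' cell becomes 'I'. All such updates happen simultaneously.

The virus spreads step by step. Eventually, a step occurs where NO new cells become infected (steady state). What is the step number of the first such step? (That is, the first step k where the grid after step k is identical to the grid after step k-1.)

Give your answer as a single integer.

Answer: 12

Derivation:
Step 0 (initial): 2 infected
Step 1: +5 new -> 7 infected
Step 2: +6 new -> 13 infected
Step 3: +7 new -> 20 infected
Step 4: +8 new -> 28 infected
Step 5: +8 new -> 36 infected
Step 6: +6 new -> 42 infected
Step 7: +5 new -> 47 infected
Step 8: +6 new -> 53 infected
Step 9: +4 new -> 57 infected
Step 10: +1 new -> 58 infected
Step 11: +1 new -> 59 infected
Step 12: +0 new -> 59 infected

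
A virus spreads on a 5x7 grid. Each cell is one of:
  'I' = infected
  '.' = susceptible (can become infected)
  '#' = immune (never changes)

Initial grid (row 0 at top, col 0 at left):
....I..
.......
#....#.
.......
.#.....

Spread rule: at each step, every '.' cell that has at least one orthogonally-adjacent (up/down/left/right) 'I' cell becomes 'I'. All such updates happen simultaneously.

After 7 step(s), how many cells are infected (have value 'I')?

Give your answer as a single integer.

Answer: 31

Derivation:
Step 0 (initial): 1 infected
Step 1: +3 new -> 4 infected
Step 2: +5 new -> 9 infected
Step 3: +5 new -> 14 infected
Step 4: +7 new -> 21 infected
Step 5: +6 new -> 27 infected
Step 6: +3 new -> 30 infected
Step 7: +1 new -> 31 infected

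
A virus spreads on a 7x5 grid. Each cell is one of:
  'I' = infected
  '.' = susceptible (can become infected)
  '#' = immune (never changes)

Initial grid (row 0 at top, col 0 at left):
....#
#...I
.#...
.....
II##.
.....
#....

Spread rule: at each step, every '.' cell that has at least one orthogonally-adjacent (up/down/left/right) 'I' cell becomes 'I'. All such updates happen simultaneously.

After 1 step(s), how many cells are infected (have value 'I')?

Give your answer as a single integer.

Answer: 9

Derivation:
Step 0 (initial): 3 infected
Step 1: +6 new -> 9 infected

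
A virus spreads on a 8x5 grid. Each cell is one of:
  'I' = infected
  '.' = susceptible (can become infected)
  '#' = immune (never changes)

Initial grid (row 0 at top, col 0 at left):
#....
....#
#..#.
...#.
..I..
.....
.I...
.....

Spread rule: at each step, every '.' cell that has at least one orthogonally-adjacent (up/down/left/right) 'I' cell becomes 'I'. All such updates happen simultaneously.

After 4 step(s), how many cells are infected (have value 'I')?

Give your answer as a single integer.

Answer: 31

Derivation:
Step 0 (initial): 2 infected
Step 1: +8 new -> 10 infected
Step 2: +9 new -> 19 infected
Step 3: +7 new -> 26 infected
Step 4: +5 new -> 31 infected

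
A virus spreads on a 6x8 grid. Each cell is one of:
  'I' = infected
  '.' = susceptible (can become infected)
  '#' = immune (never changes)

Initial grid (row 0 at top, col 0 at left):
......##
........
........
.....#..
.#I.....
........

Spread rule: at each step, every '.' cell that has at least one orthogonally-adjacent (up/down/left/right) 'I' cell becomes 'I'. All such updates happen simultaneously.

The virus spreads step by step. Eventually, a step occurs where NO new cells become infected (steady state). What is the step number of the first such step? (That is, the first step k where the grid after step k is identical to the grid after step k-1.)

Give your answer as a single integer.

Answer: 9

Derivation:
Step 0 (initial): 1 infected
Step 1: +3 new -> 4 infected
Step 2: +6 new -> 10 infected
Step 3: +8 new -> 18 infected
Step 4: +8 new -> 26 infected
Step 5: +8 new -> 34 infected
Step 6: +6 new -> 40 infected
Step 7: +3 new -> 43 infected
Step 8: +1 new -> 44 infected
Step 9: +0 new -> 44 infected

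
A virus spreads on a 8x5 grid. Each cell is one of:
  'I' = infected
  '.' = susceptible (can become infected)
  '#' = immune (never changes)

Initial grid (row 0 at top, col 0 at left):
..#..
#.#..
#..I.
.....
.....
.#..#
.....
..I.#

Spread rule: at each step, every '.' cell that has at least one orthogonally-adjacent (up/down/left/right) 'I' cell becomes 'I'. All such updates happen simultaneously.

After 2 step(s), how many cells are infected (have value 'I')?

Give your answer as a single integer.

Answer: 19

Derivation:
Step 0 (initial): 2 infected
Step 1: +7 new -> 9 infected
Step 2: +10 new -> 19 infected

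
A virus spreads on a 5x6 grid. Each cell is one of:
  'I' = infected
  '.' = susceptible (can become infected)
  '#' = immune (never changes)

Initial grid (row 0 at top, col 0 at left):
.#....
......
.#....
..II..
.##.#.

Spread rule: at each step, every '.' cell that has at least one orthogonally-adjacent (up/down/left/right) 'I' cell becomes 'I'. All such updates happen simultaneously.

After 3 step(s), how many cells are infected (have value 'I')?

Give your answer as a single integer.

Answer: 20

Derivation:
Step 0 (initial): 2 infected
Step 1: +5 new -> 7 infected
Step 2: +5 new -> 12 infected
Step 3: +8 new -> 20 infected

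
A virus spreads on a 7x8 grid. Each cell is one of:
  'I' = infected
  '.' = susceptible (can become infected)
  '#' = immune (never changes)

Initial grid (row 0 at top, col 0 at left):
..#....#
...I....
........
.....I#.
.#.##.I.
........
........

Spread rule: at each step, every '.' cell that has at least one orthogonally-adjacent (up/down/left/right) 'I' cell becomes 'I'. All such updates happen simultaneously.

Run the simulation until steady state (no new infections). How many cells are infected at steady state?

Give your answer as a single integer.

Step 0 (initial): 3 infected
Step 1: +9 new -> 12 infected
Step 2: +11 new -> 23 infected
Step 3: +10 new -> 33 infected
Step 4: +8 new -> 41 infected
Step 5: +3 new -> 44 infected
Step 6: +3 new -> 47 infected
Step 7: +2 new -> 49 infected
Step 8: +1 new -> 50 infected
Step 9: +0 new -> 50 infected

Answer: 50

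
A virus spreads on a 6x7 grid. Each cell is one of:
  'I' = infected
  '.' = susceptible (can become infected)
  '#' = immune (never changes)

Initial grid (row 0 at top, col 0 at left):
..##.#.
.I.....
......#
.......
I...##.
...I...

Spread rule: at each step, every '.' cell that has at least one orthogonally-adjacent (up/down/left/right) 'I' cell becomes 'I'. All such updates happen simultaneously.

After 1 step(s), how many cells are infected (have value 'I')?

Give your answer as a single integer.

Step 0 (initial): 3 infected
Step 1: +10 new -> 13 infected

Answer: 13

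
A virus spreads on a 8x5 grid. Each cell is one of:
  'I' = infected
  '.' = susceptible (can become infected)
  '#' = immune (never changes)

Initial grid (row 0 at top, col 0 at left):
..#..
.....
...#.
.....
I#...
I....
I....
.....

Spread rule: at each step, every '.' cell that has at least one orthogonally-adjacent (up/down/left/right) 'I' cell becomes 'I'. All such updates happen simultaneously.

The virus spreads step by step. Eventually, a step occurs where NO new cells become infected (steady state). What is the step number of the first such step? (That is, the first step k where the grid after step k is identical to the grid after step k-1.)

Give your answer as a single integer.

Answer: 9

Derivation:
Step 0 (initial): 3 infected
Step 1: +4 new -> 7 infected
Step 2: +5 new -> 12 infected
Step 3: +7 new -> 19 infected
Step 4: +8 new -> 27 infected
Step 5: +5 new -> 32 infected
Step 6: +2 new -> 34 infected
Step 7: +2 new -> 36 infected
Step 8: +1 new -> 37 infected
Step 9: +0 new -> 37 infected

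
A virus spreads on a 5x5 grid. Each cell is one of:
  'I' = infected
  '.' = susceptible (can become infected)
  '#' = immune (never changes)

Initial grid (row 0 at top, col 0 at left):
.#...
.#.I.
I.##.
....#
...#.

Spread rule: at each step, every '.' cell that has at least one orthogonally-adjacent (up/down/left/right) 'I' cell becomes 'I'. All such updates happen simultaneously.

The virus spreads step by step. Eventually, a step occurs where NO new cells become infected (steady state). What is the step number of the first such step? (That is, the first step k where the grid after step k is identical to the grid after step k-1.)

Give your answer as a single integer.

Step 0 (initial): 2 infected
Step 1: +6 new -> 8 infected
Step 2: +6 new -> 14 infected
Step 3: +2 new -> 16 infected
Step 4: +2 new -> 18 infected
Step 5: +0 new -> 18 infected

Answer: 5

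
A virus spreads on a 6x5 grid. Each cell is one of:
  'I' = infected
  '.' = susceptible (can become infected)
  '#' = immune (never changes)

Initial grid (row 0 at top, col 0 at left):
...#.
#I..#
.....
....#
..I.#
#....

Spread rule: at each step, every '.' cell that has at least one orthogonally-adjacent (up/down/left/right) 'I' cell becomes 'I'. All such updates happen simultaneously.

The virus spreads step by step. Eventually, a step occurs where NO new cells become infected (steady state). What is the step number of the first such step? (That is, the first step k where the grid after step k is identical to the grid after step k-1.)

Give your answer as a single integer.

Step 0 (initial): 2 infected
Step 1: +7 new -> 9 infected
Step 2: +10 new -> 19 infected
Step 3: +3 new -> 22 infected
Step 4: +1 new -> 23 infected
Step 5: +0 new -> 23 infected

Answer: 5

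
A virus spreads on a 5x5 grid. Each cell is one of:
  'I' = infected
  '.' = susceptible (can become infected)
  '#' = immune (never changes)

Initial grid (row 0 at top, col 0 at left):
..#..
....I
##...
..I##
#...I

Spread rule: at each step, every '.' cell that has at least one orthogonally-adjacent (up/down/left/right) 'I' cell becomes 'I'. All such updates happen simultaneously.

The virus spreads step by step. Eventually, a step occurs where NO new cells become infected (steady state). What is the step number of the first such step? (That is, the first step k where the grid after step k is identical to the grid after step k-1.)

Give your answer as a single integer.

Step 0 (initial): 3 infected
Step 1: +7 new -> 10 infected
Step 2: +5 new -> 15 infected
Step 3: +1 new -> 16 infected
Step 4: +2 new -> 18 infected
Step 5: +1 new -> 19 infected
Step 6: +0 new -> 19 infected

Answer: 6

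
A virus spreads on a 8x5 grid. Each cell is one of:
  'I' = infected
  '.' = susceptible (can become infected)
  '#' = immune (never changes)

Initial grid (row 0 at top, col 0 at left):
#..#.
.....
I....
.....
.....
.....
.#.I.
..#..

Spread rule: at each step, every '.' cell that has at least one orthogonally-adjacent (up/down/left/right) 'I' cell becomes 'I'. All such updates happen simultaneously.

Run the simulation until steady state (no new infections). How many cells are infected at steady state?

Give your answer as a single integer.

Answer: 36

Derivation:
Step 0 (initial): 2 infected
Step 1: +7 new -> 9 infected
Step 2: +8 new -> 17 infected
Step 3: +10 new -> 27 infected
Step 4: +5 new -> 32 infected
Step 5: +2 new -> 34 infected
Step 6: +2 new -> 36 infected
Step 7: +0 new -> 36 infected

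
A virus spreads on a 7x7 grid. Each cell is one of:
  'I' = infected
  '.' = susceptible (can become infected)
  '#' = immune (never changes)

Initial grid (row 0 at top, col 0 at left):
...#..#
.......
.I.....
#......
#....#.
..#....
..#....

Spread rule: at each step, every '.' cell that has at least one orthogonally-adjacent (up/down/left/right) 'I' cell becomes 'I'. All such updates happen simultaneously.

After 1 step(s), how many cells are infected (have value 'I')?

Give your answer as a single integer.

Step 0 (initial): 1 infected
Step 1: +4 new -> 5 infected

Answer: 5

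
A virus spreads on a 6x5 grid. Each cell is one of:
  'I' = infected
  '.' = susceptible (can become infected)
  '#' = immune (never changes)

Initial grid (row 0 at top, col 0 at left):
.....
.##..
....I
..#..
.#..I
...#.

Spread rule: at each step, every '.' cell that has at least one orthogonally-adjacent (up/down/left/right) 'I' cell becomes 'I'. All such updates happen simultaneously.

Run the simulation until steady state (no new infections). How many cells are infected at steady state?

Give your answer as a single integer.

Answer: 25

Derivation:
Step 0 (initial): 2 infected
Step 1: +5 new -> 7 infected
Step 2: +5 new -> 12 infected
Step 3: +3 new -> 15 infected
Step 4: +4 new -> 19 infected
Step 5: +4 new -> 23 infected
Step 6: +2 new -> 25 infected
Step 7: +0 new -> 25 infected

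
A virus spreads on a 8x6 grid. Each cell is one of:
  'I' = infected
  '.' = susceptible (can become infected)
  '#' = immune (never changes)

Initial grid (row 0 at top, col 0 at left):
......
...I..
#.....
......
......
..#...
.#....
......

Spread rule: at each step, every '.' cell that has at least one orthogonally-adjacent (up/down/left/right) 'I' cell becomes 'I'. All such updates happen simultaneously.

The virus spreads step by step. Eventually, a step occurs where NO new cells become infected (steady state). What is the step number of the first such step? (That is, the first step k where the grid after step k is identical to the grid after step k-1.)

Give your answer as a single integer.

Step 0 (initial): 1 infected
Step 1: +4 new -> 5 infected
Step 2: +7 new -> 12 infected
Step 3: +8 new -> 20 infected
Step 4: +6 new -> 26 infected
Step 5: +5 new -> 31 infected
Step 6: +6 new -> 37 infected
Step 7: +4 new -> 41 infected
Step 8: +3 new -> 44 infected
Step 9: +1 new -> 45 infected
Step 10: +0 new -> 45 infected

Answer: 10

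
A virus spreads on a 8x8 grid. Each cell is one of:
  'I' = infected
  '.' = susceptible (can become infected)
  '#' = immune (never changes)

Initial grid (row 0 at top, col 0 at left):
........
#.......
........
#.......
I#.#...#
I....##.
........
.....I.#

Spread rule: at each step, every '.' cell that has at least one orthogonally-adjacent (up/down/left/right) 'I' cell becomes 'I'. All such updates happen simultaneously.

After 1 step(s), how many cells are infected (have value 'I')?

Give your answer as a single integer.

Answer: 8

Derivation:
Step 0 (initial): 3 infected
Step 1: +5 new -> 8 infected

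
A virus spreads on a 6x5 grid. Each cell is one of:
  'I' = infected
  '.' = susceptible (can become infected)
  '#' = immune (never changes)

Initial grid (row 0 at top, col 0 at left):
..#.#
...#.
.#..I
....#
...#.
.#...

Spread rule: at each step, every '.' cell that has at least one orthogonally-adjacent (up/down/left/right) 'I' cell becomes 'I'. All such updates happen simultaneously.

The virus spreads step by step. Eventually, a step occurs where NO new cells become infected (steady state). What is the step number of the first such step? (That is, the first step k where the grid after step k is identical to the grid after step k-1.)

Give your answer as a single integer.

Answer: 9

Derivation:
Step 0 (initial): 1 infected
Step 1: +2 new -> 3 infected
Step 2: +2 new -> 5 infected
Step 3: +2 new -> 7 infected
Step 4: +3 new -> 10 infected
Step 5: +5 new -> 15 infected
Step 6: +4 new -> 19 infected
Step 7: +2 new -> 21 infected
Step 8: +1 new -> 22 infected
Step 9: +0 new -> 22 infected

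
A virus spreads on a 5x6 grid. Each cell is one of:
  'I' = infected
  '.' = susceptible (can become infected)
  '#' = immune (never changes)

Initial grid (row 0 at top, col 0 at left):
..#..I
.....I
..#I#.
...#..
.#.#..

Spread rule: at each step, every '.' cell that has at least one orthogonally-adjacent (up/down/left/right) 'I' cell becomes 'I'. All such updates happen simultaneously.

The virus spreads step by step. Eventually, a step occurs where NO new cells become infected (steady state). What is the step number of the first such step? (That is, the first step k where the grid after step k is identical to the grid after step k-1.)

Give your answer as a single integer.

Answer: 8

Derivation:
Step 0 (initial): 3 infected
Step 1: +4 new -> 7 infected
Step 2: +3 new -> 10 infected
Step 3: +3 new -> 13 infected
Step 4: +4 new -> 17 infected
Step 5: +3 new -> 20 infected
Step 6: +2 new -> 22 infected
Step 7: +2 new -> 24 infected
Step 8: +0 new -> 24 infected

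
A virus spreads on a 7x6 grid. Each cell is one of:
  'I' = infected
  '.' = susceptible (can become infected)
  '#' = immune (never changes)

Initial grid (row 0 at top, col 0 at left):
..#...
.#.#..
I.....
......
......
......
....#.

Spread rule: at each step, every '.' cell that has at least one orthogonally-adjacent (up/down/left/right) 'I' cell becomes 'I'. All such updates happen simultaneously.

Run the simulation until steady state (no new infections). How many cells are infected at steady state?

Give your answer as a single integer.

Step 0 (initial): 1 infected
Step 1: +3 new -> 4 infected
Step 2: +4 new -> 8 infected
Step 3: +6 new -> 14 infected
Step 4: +5 new -> 19 infected
Step 5: +6 new -> 25 infected
Step 6: +6 new -> 31 infected
Step 7: +5 new -> 36 infected
Step 8: +1 new -> 37 infected
Step 9: +1 new -> 38 infected
Step 10: +0 new -> 38 infected

Answer: 38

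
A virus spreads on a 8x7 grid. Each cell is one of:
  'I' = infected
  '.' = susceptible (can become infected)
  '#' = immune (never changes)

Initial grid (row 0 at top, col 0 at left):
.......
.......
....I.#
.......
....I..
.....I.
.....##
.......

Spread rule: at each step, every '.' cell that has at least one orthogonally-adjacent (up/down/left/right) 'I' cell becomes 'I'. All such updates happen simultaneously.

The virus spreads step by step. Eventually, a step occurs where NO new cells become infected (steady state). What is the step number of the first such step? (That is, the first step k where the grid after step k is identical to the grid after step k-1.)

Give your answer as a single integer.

Step 0 (initial): 3 infected
Step 1: +8 new -> 11 infected
Step 2: +10 new -> 21 infected
Step 3: +11 new -> 32 infected
Step 4: +10 new -> 42 infected
Step 5: +7 new -> 49 infected
Step 6: +3 new -> 52 infected
Step 7: +1 new -> 53 infected
Step 8: +0 new -> 53 infected

Answer: 8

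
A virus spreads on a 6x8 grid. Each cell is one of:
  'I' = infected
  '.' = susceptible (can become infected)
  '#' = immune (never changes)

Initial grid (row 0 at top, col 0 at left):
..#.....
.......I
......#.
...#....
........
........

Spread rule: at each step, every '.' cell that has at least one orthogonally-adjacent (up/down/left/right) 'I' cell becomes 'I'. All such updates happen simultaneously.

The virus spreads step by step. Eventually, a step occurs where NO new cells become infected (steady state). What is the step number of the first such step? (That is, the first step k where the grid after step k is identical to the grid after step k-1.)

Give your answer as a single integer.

Answer: 12

Derivation:
Step 0 (initial): 1 infected
Step 1: +3 new -> 4 infected
Step 2: +3 new -> 7 infected
Step 3: +5 new -> 12 infected
Step 4: +6 new -> 18 infected
Step 5: +6 new -> 24 infected
Step 6: +4 new -> 28 infected
Step 7: +6 new -> 34 infected
Step 8: +5 new -> 39 infected
Step 9: +3 new -> 42 infected
Step 10: +2 new -> 44 infected
Step 11: +1 new -> 45 infected
Step 12: +0 new -> 45 infected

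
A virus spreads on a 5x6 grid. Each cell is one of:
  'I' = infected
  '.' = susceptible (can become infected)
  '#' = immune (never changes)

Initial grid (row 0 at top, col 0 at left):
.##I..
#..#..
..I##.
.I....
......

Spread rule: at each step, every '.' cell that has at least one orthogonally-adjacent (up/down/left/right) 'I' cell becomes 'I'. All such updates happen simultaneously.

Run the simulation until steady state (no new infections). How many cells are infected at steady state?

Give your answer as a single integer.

Step 0 (initial): 3 infected
Step 1: +6 new -> 9 infected
Step 2: +7 new -> 16 infected
Step 3: +3 new -> 19 infected
Step 4: +3 new -> 22 infected
Step 5: +1 new -> 23 infected
Step 6: +0 new -> 23 infected

Answer: 23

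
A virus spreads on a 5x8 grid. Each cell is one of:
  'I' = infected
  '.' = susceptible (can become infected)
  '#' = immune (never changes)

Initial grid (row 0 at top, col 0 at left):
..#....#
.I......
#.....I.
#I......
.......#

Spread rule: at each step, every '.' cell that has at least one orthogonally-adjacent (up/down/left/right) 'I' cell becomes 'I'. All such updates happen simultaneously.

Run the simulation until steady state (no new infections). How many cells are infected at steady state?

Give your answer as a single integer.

Answer: 35

Derivation:
Step 0 (initial): 3 infected
Step 1: +10 new -> 13 infected
Step 2: +13 new -> 26 infected
Step 3: +7 new -> 33 infected
Step 4: +2 new -> 35 infected
Step 5: +0 new -> 35 infected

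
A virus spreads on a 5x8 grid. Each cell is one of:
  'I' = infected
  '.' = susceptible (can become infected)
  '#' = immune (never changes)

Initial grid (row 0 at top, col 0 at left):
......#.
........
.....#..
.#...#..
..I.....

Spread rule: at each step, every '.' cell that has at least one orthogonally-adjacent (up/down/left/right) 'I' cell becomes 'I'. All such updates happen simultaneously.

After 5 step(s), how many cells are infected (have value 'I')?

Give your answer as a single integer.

Step 0 (initial): 1 infected
Step 1: +3 new -> 4 infected
Step 2: +4 new -> 8 infected
Step 3: +6 new -> 14 infected
Step 4: +6 new -> 20 infected
Step 5: +6 new -> 26 infected

Answer: 26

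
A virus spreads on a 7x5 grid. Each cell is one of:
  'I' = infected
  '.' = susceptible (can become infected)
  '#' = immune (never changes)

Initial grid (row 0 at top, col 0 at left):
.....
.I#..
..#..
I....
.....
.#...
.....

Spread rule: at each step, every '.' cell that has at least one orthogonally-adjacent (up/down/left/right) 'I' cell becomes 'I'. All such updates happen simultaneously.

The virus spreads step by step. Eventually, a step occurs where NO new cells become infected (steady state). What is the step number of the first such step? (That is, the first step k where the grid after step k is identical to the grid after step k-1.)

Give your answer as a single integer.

Answer: 8

Derivation:
Step 0 (initial): 2 infected
Step 1: +6 new -> 8 infected
Step 2: +5 new -> 13 infected
Step 3: +4 new -> 17 infected
Step 4: +7 new -> 24 infected
Step 5: +5 new -> 29 infected
Step 6: +2 new -> 31 infected
Step 7: +1 new -> 32 infected
Step 8: +0 new -> 32 infected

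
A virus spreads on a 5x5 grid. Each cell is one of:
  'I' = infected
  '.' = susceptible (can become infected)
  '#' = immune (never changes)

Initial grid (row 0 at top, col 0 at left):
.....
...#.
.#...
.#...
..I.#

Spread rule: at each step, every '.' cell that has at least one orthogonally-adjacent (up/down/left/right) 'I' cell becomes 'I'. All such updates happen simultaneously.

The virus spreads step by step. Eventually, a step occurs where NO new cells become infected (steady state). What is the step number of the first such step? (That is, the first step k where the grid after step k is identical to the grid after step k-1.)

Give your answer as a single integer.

Step 0 (initial): 1 infected
Step 1: +3 new -> 4 infected
Step 2: +3 new -> 7 infected
Step 3: +4 new -> 11 infected
Step 4: +4 new -> 15 infected
Step 5: +4 new -> 19 infected
Step 6: +2 new -> 21 infected
Step 7: +0 new -> 21 infected

Answer: 7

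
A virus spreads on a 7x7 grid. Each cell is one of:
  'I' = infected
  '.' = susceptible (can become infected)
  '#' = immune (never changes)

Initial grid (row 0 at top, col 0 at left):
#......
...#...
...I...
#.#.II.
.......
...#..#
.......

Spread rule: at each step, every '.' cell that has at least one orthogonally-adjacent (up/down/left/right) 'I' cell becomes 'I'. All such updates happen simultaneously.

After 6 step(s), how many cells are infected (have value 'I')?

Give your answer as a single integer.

Answer: 42

Derivation:
Step 0 (initial): 3 infected
Step 1: +7 new -> 10 infected
Step 2: +9 new -> 19 infected
Step 3: +10 new -> 29 infected
Step 4: +8 new -> 37 infected
Step 5: +3 new -> 40 infected
Step 6: +2 new -> 42 infected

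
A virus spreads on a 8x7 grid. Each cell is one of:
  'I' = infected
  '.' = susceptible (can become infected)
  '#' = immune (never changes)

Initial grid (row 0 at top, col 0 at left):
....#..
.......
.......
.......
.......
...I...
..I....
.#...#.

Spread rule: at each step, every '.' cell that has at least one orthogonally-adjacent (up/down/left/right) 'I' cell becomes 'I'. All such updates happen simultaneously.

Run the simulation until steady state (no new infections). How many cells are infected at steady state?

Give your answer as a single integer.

Answer: 53

Derivation:
Step 0 (initial): 2 infected
Step 1: +6 new -> 8 infected
Step 2: +8 new -> 16 infected
Step 3: +10 new -> 26 infected
Step 4: +8 new -> 34 infected
Step 5: +8 new -> 42 infected
Step 6: +5 new -> 47 infected
Step 7: +4 new -> 51 infected
Step 8: +2 new -> 53 infected
Step 9: +0 new -> 53 infected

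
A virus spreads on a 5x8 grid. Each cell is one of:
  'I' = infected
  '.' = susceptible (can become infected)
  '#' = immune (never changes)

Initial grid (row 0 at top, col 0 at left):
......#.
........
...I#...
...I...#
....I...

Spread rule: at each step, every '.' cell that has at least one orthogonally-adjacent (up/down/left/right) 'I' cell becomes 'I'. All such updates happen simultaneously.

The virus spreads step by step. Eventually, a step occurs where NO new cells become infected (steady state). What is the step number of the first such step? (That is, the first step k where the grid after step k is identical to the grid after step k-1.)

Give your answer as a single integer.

Step 0 (initial): 3 infected
Step 1: +6 new -> 9 infected
Step 2: +8 new -> 17 infected
Step 3: +10 new -> 27 infected
Step 4: +6 new -> 33 infected
Step 5: +3 new -> 36 infected
Step 6: +1 new -> 37 infected
Step 7: +0 new -> 37 infected

Answer: 7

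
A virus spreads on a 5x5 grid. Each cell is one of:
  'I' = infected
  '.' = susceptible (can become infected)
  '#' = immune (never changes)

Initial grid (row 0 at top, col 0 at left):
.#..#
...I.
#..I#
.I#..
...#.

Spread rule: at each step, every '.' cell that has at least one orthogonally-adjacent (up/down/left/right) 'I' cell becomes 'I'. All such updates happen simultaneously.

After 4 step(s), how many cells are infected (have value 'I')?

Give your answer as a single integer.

Answer: 19

Derivation:
Step 0 (initial): 3 infected
Step 1: +8 new -> 11 infected
Step 2: +5 new -> 16 infected
Step 3: +2 new -> 18 infected
Step 4: +1 new -> 19 infected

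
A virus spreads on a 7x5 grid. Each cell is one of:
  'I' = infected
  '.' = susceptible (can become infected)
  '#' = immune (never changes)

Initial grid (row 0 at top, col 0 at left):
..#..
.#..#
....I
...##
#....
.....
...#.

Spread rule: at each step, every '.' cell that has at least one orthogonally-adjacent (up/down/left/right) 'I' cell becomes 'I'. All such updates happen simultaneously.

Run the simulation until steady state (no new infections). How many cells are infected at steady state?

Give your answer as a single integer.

Step 0 (initial): 1 infected
Step 1: +1 new -> 2 infected
Step 2: +2 new -> 4 infected
Step 3: +4 new -> 8 infected
Step 4: +4 new -> 12 infected
Step 5: +5 new -> 17 infected
Step 6: +5 new -> 22 infected
Step 7: +4 new -> 26 infected
Step 8: +2 new -> 28 infected
Step 9: +0 new -> 28 infected

Answer: 28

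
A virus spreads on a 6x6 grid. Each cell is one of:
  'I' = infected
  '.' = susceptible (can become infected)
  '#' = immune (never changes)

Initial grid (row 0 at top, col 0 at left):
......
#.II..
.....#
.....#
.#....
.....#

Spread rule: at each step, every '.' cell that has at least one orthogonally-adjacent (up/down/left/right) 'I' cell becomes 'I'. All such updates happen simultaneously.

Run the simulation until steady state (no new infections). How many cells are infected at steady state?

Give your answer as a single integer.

Answer: 31

Derivation:
Step 0 (initial): 2 infected
Step 1: +6 new -> 8 infected
Step 2: +7 new -> 15 infected
Step 3: +7 new -> 22 infected
Step 4: +4 new -> 26 infected
Step 5: +4 new -> 30 infected
Step 6: +1 new -> 31 infected
Step 7: +0 new -> 31 infected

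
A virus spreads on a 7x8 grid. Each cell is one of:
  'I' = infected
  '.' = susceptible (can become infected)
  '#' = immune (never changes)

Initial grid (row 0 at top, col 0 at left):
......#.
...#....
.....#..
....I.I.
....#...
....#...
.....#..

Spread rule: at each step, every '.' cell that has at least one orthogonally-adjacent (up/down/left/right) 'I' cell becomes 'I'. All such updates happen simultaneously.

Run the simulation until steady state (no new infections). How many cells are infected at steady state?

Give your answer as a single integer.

Step 0 (initial): 2 infected
Step 1: +6 new -> 8 infected
Step 2: +9 new -> 17 infected
Step 3: +10 new -> 27 infected
Step 4: +10 new -> 37 infected
Step 5: +7 new -> 44 infected
Step 6: +4 new -> 48 infected
Step 7: +2 new -> 50 infected
Step 8: +0 new -> 50 infected

Answer: 50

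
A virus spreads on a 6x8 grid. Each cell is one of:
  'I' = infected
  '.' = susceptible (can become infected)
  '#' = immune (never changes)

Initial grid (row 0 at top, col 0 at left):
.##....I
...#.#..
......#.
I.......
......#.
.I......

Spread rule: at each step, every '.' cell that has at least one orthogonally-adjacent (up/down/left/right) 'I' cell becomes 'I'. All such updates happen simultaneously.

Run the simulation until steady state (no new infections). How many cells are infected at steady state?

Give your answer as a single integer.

Answer: 42

Derivation:
Step 0 (initial): 3 infected
Step 1: +8 new -> 11 infected
Step 2: +8 new -> 19 infected
Step 3: +8 new -> 27 infected
Step 4: +9 new -> 36 infected
Step 5: +5 new -> 41 infected
Step 6: +1 new -> 42 infected
Step 7: +0 new -> 42 infected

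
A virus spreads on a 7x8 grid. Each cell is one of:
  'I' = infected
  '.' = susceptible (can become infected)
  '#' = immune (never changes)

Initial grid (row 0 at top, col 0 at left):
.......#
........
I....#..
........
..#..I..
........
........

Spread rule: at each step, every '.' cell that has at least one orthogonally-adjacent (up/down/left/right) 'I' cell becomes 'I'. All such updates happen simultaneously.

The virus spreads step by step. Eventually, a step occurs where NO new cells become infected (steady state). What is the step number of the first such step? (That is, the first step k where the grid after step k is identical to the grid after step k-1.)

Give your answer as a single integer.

Answer: 7

Derivation:
Step 0 (initial): 2 infected
Step 1: +7 new -> 9 infected
Step 2: +12 new -> 21 infected
Step 3: +14 new -> 35 infected
Step 4: +10 new -> 45 infected
Step 5: +7 new -> 52 infected
Step 6: +1 new -> 53 infected
Step 7: +0 new -> 53 infected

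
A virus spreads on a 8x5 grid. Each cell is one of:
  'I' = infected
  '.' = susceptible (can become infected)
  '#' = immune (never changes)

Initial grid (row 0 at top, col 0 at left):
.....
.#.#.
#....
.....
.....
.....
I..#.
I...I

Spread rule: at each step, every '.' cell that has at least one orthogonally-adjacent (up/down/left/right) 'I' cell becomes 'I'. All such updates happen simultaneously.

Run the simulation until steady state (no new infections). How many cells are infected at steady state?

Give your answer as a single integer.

Step 0 (initial): 3 infected
Step 1: +5 new -> 8 infected
Step 2: +5 new -> 13 infected
Step 3: +5 new -> 18 infected
Step 4: +4 new -> 22 infected
Step 5: +4 new -> 26 infected
Step 6: +3 new -> 29 infected
Step 7: +2 new -> 31 infected
Step 8: +2 new -> 33 infected
Step 9: +1 new -> 34 infected
Step 10: +1 new -> 35 infected
Step 11: +1 new -> 36 infected
Step 12: +0 new -> 36 infected

Answer: 36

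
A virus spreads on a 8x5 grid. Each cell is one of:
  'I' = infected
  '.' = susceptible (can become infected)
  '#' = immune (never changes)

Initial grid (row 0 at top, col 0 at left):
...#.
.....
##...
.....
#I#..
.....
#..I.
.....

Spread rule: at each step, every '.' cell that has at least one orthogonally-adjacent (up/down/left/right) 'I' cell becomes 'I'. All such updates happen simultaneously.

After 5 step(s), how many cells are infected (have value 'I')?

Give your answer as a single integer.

Step 0 (initial): 2 infected
Step 1: +6 new -> 8 infected
Step 2: +9 new -> 17 infected
Step 3: +4 new -> 21 infected
Step 4: +4 new -> 25 infected
Step 5: +4 new -> 29 infected

Answer: 29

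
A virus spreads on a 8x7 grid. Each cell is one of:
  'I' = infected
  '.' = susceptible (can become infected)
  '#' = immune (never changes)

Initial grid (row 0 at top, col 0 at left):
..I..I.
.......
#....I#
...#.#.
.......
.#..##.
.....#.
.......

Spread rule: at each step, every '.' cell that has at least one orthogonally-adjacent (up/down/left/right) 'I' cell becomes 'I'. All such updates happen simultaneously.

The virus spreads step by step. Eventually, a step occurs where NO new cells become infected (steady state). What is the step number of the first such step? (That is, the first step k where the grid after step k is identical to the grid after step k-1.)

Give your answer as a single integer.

Answer: 10

Derivation:
Step 0 (initial): 3 infected
Step 1: +7 new -> 10 infected
Step 2: +8 new -> 18 infected
Step 3: +4 new -> 22 infected
Step 4: +4 new -> 26 infected
Step 5: +5 new -> 31 infected
Step 6: +5 new -> 36 infected
Step 7: +6 new -> 42 infected
Step 8: +4 new -> 46 infected
Step 9: +2 new -> 48 infected
Step 10: +0 new -> 48 infected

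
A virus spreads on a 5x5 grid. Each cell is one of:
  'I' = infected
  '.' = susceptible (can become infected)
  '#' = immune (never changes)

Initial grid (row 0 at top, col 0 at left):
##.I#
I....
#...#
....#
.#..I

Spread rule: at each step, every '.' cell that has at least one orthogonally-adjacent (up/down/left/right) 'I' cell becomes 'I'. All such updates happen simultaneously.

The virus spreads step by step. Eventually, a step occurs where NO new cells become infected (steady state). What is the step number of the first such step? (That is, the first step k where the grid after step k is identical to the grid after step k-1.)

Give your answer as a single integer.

Step 0 (initial): 3 infected
Step 1: +4 new -> 7 infected
Step 2: +6 new -> 13 infected
Step 3: +3 new -> 16 infected
Step 4: +1 new -> 17 infected
Step 5: +1 new -> 18 infected
Step 6: +0 new -> 18 infected

Answer: 6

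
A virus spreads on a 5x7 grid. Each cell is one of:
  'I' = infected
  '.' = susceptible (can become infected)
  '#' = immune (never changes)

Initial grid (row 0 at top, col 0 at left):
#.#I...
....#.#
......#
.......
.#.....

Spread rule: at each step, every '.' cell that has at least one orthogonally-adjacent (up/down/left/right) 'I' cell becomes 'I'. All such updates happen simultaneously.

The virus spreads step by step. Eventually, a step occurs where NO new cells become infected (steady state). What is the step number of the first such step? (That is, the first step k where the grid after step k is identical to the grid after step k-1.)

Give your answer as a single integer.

Step 0 (initial): 1 infected
Step 1: +2 new -> 3 infected
Step 2: +3 new -> 6 infected
Step 3: +6 new -> 12 infected
Step 4: +7 new -> 19 infected
Step 5: +5 new -> 24 infected
Step 6: +3 new -> 27 infected
Step 7: +2 new -> 29 infected
Step 8: +0 new -> 29 infected

Answer: 8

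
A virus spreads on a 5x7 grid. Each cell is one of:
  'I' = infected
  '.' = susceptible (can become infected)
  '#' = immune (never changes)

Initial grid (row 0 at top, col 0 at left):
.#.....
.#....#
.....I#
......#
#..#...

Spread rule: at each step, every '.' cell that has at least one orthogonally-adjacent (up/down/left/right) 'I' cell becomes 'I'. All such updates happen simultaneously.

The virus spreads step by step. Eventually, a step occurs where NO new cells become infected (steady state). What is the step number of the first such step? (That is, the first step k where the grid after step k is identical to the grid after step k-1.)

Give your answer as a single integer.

Answer: 8

Derivation:
Step 0 (initial): 1 infected
Step 1: +3 new -> 4 infected
Step 2: +5 new -> 9 infected
Step 3: +7 new -> 16 infected
Step 4: +4 new -> 20 infected
Step 5: +4 new -> 24 infected
Step 6: +3 new -> 27 infected
Step 7: +1 new -> 28 infected
Step 8: +0 new -> 28 infected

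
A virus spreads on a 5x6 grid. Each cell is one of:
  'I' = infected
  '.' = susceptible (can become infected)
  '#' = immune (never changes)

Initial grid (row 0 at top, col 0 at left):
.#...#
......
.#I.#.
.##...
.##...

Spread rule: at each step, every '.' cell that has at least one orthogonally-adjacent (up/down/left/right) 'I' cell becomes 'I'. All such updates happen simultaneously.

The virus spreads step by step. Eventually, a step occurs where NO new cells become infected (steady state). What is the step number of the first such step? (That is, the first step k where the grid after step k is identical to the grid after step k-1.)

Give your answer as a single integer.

Answer: 7

Derivation:
Step 0 (initial): 1 infected
Step 1: +2 new -> 3 infected
Step 2: +4 new -> 7 infected
Step 3: +5 new -> 12 infected
Step 4: +6 new -> 18 infected
Step 5: +3 new -> 21 infected
Step 6: +1 new -> 22 infected
Step 7: +0 new -> 22 infected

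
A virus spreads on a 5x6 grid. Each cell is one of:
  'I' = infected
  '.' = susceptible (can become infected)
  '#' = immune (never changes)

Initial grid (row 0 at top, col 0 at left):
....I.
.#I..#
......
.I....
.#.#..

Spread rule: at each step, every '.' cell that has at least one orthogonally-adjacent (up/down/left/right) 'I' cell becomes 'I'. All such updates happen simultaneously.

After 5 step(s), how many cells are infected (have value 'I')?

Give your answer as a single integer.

Step 0 (initial): 3 infected
Step 1: +9 new -> 12 infected
Step 2: +7 new -> 19 infected
Step 3: +4 new -> 23 infected
Step 4: +2 new -> 25 infected
Step 5: +1 new -> 26 infected

Answer: 26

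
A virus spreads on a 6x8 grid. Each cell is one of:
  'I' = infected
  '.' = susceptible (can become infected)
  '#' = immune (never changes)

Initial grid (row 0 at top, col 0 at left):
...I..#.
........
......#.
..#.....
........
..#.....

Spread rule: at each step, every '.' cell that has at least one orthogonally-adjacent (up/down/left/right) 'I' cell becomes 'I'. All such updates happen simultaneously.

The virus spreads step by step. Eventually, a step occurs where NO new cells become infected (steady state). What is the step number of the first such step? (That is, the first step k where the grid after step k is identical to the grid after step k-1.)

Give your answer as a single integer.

Step 0 (initial): 1 infected
Step 1: +3 new -> 4 infected
Step 2: +5 new -> 9 infected
Step 3: +6 new -> 15 infected
Step 4: +6 new -> 21 infected
Step 5: +7 new -> 28 infected
Step 6: +7 new -> 35 infected
Step 7: +5 new -> 40 infected
Step 8: +3 new -> 43 infected
Step 9: +1 new -> 44 infected
Step 10: +0 new -> 44 infected

Answer: 10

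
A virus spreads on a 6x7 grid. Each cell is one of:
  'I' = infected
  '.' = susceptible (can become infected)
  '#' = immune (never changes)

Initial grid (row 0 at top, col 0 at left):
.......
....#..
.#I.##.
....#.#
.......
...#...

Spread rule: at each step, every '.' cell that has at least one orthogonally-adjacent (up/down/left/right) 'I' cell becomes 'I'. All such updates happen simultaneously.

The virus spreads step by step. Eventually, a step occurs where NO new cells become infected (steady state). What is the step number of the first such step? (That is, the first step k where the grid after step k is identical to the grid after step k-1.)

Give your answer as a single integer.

Step 0 (initial): 1 infected
Step 1: +3 new -> 4 infected
Step 2: +6 new -> 10 infected
Step 3: +7 new -> 17 infected
Step 4: +6 new -> 23 infected
Step 5: +4 new -> 27 infected
Step 6: +5 new -> 32 infected
Step 7: +2 new -> 34 infected
Step 8: +1 new -> 35 infected
Step 9: +0 new -> 35 infected

Answer: 9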